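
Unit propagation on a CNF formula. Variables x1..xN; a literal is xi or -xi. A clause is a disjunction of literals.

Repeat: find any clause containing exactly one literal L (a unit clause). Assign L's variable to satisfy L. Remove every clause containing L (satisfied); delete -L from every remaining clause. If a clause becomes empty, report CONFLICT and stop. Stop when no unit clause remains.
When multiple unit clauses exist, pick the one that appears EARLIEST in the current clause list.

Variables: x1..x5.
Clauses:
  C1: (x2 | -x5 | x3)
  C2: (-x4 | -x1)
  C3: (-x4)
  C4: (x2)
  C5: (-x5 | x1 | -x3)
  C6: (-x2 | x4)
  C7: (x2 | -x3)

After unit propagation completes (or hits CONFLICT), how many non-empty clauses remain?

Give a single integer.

unit clause [-4] forces x4=F; simplify:
  drop 4 from [-2, 4] -> [-2]
  satisfied 2 clause(s); 5 remain; assigned so far: [4]
unit clause [2] forces x2=T; simplify:
  drop -2 from [-2] -> [] (empty!)
  satisfied 3 clause(s); 2 remain; assigned so far: [2, 4]
CONFLICT (empty clause)

Answer: 1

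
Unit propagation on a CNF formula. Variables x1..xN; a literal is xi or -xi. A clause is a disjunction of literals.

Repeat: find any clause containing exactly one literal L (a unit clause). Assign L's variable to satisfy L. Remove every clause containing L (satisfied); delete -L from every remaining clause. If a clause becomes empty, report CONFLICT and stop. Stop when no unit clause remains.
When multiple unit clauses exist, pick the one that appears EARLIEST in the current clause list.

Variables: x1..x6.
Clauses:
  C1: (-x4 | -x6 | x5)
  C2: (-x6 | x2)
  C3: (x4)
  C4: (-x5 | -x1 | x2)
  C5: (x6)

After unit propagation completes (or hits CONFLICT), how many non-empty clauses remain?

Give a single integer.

Answer: 0

Derivation:
unit clause [4] forces x4=T; simplify:
  drop -4 from [-4, -6, 5] -> [-6, 5]
  satisfied 1 clause(s); 4 remain; assigned so far: [4]
unit clause [6] forces x6=T; simplify:
  drop -6 from [-6, 5] -> [5]
  drop -6 from [-6, 2] -> [2]
  satisfied 1 clause(s); 3 remain; assigned so far: [4, 6]
unit clause [5] forces x5=T; simplify:
  drop -5 from [-5, -1, 2] -> [-1, 2]
  satisfied 1 clause(s); 2 remain; assigned so far: [4, 5, 6]
unit clause [2] forces x2=T; simplify:
  satisfied 2 clause(s); 0 remain; assigned so far: [2, 4, 5, 6]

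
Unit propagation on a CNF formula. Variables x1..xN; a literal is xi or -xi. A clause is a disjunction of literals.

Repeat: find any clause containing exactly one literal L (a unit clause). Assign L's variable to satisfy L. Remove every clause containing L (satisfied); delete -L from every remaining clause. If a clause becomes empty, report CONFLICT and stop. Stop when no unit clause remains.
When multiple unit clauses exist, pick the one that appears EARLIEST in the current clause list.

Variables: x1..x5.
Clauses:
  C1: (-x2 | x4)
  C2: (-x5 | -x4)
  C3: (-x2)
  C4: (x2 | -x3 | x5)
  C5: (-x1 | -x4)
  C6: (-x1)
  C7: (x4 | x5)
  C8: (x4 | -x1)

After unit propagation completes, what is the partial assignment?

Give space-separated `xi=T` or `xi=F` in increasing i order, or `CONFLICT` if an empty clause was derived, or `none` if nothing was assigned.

unit clause [-2] forces x2=F; simplify:
  drop 2 from [2, -3, 5] -> [-3, 5]
  satisfied 2 clause(s); 6 remain; assigned so far: [2]
unit clause [-1] forces x1=F; simplify:
  satisfied 3 clause(s); 3 remain; assigned so far: [1, 2]

Answer: x1=F x2=F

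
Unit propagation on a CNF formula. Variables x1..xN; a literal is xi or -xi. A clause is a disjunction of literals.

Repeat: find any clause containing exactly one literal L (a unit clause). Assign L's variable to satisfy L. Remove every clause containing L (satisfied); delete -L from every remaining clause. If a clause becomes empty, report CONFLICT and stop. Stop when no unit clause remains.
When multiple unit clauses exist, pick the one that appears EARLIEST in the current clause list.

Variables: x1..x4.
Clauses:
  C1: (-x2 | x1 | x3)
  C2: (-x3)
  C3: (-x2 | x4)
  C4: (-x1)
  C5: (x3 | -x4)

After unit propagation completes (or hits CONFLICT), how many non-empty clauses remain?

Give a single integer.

Answer: 0

Derivation:
unit clause [-3] forces x3=F; simplify:
  drop 3 from [-2, 1, 3] -> [-2, 1]
  drop 3 from [3, -4] -> [-4]
  satisfied 1 clause(s); 4 remain; assigned so far: [3]
unit clause [-1] forces x1=F; simplify:
  drop 1 from [-2, 1] -> [-2]
  satisfied 1 clause(s); 3 remain; assigned so far: [1, 3]
unit clause [-2] forces x2=F; simplify:
  satisfied 2 clause(s); 1 remain; assigned so far: [1, 2, 3]
unit clause [-4] forces x4=F; simplify:
  satisfied 1 clause(s); 0 remain; assigned so far: [1, 2, 3, 4]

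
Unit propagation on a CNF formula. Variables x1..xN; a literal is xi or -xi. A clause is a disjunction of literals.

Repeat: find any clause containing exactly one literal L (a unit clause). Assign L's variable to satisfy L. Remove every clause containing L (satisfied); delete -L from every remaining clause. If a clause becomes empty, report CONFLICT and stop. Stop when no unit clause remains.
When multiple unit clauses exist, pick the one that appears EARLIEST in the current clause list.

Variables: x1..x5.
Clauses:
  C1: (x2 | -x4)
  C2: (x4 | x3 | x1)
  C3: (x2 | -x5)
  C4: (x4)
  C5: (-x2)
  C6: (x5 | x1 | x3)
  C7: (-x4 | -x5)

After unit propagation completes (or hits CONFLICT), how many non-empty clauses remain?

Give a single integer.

unit clause [4] forces x4=T; simplify:
  drop -4 from [2, -4] -> [2]
  drop -4 from [-4, -5] -> [-5]
  satisfied 2 clause(s); 5 remain; assigned so far: [4]
unit clause [2] forces x2=T; simplify:
  drop -2 from [-2] -> [] (empty!)
  satisfied 2 clause(s); 3 remain; assigned so far: [2, 4]
CONFLICT (empty clause)

Answer: 2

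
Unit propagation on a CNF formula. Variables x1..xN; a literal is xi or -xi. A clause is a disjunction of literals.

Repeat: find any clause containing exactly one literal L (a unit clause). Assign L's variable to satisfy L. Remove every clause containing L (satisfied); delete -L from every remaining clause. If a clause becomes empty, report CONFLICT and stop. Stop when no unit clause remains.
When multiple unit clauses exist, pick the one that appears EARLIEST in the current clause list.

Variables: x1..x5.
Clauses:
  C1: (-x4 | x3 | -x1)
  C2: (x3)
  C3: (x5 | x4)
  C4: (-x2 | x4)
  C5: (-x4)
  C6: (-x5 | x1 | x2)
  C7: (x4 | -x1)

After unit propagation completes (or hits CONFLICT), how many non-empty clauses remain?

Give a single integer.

Answer: 0

Derivation:
unit clause [3] forces x3=T; simplify:
  satisfied 2 clause(s); 5 remain; assigned so far: [3]
unit clause [-4] forces x4=F; simplify:
  drop 4 from [5, 4] -> [5]
  drop 4 from [-2, 4] -> [-2]
  drop 4 from [4, -1] -> [-1]
  satisfied 1 clause(s); 4 remain; assigned so far: [3, 4]
unit clause [5] forces x5=T; simplify:
  drop -5 from [-5, 1, 2] -> [1, 2]
  satisfied 1 clause(s); 3 remain; assigned so far: [3, 4, 5]
unit clause [-2] forces x2=F; simplify:
  drop 2 from [1, 2] -> [1]
  satisfied 1 clause(s); 2 remain; assigned so far: [2, 3, 4, 5]
unit clause [1] forces x1=T; simplify:
  drop -1 from [-1] -> [] (empty!)
  satisfied 1 clause(s); 1 remain; assigned so far: [1, 2, 3, 4, 5]
CONFLICT (empty clause)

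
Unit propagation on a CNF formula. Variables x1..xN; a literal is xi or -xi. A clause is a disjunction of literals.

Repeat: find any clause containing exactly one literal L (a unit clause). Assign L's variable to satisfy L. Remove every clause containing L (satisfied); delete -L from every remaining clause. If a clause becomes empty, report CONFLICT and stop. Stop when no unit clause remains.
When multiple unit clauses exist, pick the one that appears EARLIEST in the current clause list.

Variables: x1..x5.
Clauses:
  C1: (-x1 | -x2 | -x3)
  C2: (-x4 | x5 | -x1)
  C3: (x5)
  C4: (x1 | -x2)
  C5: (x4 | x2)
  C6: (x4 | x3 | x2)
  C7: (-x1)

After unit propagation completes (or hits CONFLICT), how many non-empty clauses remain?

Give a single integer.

unit clause [5] forces x5=T; simplify:
  satisfied 2 clause(s); 5 remain; assigned so far: [5]
unit clause [-1] forces x1=F; simplify:
  drop 1 from [1, -2] -> [-2]
  satisfied 2 clause(s); 3 remain; assigned so far: [1, 5]
unit clause [-2] forces x2=F; simplify:
  drop 2 from [4, 2] -> [4]
  drop 2 from [4, 3, 2] -> [4, 3]
  satisfied 1 clause(s); 2 remain; assigned so far: [1, 2, 5]
unit clause [4] forces x4=T; simplify:
  satisfied 2 clause(s); 0 remain; assigned so far: [1, 2, 4, 5]

Answer: 0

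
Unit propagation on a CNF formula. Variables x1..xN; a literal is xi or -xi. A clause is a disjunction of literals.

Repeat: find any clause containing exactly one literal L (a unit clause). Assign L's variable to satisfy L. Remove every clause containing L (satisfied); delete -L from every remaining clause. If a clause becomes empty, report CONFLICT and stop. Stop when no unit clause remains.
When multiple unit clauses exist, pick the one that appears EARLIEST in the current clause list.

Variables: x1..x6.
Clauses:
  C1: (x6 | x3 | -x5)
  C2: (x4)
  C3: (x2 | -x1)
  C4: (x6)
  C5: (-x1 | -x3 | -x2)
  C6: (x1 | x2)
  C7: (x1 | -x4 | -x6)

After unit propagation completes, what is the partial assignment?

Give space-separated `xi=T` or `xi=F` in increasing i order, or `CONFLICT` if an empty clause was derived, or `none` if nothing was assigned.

unit clause [4] forces x4=T; simplify:
  drop -4 from [1, -4, -6] -> [1, -6]
  satisfied 1 clause(s); 6 remain; assigned so far: [4]
unit clause [6] forces x6=T; simplify:
  drop -6 from [1, -6] -> [1]
  satisfied 2 clause(s); 4 remain; assigned so far: [4, 6]
unit clause [1] forces x1=T; simplify:
  drop -1 from [2, -1] -> [2]
  drop -1 from [-1, -3, -2] -> [-3, -2]
  satisfied 2 clause(s); 2 remain; assigned so far: [1, 4, 6]
unit clause [2] forces x2=T; simplify:
  drop -2 from [-3, -2] -> [-3]
  satisfied 1 clause(s); 1 remain; assigned so far: [1, 2, 4, 6]
unit clause [-3] forces x3=F; simplify:
  satisfied 1 clause(s); 0 remain; assigned so far: [1, 2, 3, 4, 6]

Answer: x1=T x2=T x3=F x4=T x6=T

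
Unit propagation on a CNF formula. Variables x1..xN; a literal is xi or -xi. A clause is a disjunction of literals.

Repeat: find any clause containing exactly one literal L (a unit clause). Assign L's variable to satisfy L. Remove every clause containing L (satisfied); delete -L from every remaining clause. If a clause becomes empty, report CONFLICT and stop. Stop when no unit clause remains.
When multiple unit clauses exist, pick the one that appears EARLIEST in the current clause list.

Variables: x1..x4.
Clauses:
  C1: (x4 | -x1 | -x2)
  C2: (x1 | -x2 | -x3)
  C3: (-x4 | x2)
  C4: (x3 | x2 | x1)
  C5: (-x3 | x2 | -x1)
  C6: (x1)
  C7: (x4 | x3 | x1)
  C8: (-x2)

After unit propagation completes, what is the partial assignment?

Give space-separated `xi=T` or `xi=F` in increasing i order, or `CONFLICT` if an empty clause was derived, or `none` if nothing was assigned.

unit clause [1] forces x1=T; simplify:
  drop -1 from [4, -1, -2] -> [4, -2]
  drop -1 from [-3, 2, -1] -> [-3, 2]
  satisfied 4 clause(s); 4 remain; assigned so far: [1]
unit clause [-2] forces x2=F; simplify:
  drop 2 from [-4, 2] -> [-4]
  drop 2 from [-3, 2] -> [-3]
  satisfied 2 clause(s); 2 remain; assigned so far: [1, 2]
unit clause [-4] forces x4=F; simplify:
  satisfied 1 clause(s); 1 remain; assigned so far: [1, 2, 4]
unit clause [-3] forces x3=F; simplify:
  satisfied 1 clause(s); 0 remain; assigned so far: [1, 2, 3, 4]

Answer: x1=T x2=F x3=F x4=F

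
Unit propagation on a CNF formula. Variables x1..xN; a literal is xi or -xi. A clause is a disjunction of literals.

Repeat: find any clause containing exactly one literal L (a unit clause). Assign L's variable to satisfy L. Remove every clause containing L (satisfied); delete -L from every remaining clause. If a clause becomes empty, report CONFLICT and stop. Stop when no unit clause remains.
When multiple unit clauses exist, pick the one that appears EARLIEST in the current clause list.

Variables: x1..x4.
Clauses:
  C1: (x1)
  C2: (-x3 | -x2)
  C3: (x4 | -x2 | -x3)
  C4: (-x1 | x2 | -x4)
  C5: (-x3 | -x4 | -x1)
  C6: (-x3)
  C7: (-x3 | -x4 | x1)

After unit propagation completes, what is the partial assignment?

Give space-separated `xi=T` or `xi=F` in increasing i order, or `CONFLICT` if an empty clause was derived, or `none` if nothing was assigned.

unit clause [1] forces x1=T; simplify:
  drop -1 from [-1, 2, -4] -> [2, -4]
  drop -1 from [-3, -4, -1] -> [-3, -4]
  satisfied 2 clause(s); 5 remain; assigned so far: [1]
unit clause [-3] forces x3=F; simplify:
  satisfied 4 clause(s); 1 remain; assigned so far: [1, 3]

Answer: x1=T x3=F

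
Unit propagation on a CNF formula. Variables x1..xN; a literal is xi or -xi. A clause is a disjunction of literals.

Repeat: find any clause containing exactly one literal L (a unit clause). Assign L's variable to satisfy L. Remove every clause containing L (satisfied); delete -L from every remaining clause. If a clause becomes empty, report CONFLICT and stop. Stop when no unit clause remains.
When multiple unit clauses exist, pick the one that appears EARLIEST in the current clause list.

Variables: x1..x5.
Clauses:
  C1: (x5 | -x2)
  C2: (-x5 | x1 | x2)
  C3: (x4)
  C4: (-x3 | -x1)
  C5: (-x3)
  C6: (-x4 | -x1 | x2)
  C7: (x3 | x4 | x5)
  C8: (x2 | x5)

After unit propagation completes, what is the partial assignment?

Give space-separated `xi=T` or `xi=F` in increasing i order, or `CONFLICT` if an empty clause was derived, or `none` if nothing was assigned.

Answer: x3=F x4=T

Derivation:
unit clause [4] forces x4=T; simplify:
  drop -4 from [-4, -1, 2] -> [-1, 2]
  satisfied 2 clause(s); 6 remain; assigned so far: [4]
unit clause [-3] forces x3=F; simplify:
  satisfied 2 clause(s); 4 remain; assigned so far: [3, 4]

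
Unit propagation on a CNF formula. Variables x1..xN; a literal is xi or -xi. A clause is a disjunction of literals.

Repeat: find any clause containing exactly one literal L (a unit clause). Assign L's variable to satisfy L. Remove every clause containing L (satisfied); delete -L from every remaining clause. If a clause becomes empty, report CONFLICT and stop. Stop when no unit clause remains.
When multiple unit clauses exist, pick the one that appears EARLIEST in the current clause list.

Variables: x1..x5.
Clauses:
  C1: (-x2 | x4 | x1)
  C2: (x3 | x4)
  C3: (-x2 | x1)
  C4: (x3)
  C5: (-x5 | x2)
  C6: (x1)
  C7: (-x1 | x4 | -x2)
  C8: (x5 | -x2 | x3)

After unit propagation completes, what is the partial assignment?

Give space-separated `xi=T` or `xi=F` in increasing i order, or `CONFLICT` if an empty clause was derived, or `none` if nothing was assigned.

Answer: x1=T x3=T

Derivation:
unit clause [3] forces x3=T; simplify:
  satisfied 3 clause(s); 5 remain; assigned so far: [3]
unit clause [1] forces x1=T; simplify:
  drop -1 from [-1, 4, -2] -> [4, -2]
  satisfied 3 clause(s); 2 remain; assigned so far: [1, 3]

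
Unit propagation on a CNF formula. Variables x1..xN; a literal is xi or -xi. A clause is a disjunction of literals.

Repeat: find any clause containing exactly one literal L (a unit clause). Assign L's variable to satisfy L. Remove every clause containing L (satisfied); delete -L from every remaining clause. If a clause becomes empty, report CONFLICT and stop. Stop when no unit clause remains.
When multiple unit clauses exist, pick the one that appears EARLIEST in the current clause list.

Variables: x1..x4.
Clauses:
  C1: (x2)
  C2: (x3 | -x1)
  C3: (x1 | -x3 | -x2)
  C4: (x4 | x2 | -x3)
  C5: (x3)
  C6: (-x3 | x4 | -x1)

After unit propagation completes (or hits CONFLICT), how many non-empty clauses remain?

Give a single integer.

Answer: 0

Derivation:
unit clause [2] forces x2=T; simplify:
  drop -2 from [1, -3, -2] -> [1, -3]
  satisfied 2 clause(s); 4 remain; assigned so far: [2]
unit clause [3] forces x3=T; simplify:
  drop -3 from [1, -3] -> [1]
  drop -3 from [-3, 4, -1] -> [4, -1]
  satisfied 2 clause(s); 2 remain; assigned so far: [2, 3]
unit clause [1] forces x1=T; simplify:
  drop -1 from [4, -1] -> [4]
  satisfied 1 clause(s); 1 remain; assigned so far: [1, 2, 3]
unit clause [4] forces x4=T; simplify:
  satisfied 1 clause(s); 0 remain; assigned so far: [1, 2, 3, 4]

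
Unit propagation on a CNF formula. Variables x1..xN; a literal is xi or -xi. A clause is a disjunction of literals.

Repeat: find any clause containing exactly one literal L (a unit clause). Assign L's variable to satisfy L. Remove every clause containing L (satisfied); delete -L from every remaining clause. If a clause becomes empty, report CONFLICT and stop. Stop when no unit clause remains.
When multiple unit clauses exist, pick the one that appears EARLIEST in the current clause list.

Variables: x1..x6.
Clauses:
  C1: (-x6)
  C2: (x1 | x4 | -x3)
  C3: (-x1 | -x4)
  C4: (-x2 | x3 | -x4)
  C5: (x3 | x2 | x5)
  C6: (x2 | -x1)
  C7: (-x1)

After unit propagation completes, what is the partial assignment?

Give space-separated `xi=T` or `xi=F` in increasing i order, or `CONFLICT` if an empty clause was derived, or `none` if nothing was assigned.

Answer: x1=F x6=F

Derivation:
unit clause [-6] forces x6=F; simplify:
  satisfied 1 clause(s); 6 remain; assigned so far: [6]
unit clause [-1] forces x1=F; simplify:
  drop 1 from [1, 4, -3] -> [4, -3]
  satisfied 3 clause(s); 3 remain; assigned so far: [1, 6]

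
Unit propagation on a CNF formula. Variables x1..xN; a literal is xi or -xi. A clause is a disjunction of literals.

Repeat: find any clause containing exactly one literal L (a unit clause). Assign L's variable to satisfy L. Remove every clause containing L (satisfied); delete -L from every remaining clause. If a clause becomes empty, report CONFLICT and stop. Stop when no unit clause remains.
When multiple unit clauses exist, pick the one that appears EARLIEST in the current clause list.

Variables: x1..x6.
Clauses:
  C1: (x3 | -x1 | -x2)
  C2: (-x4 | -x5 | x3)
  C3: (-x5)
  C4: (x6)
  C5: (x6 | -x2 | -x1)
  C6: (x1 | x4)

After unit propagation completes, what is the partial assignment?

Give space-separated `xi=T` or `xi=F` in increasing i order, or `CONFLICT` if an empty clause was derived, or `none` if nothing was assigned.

Answer: x5=F x6=T

Derivation:
unit clause [-5] forces x5=F; simplify:
  satisfied 2 clause(s); 4 remain; assigned so far: [5]
unit clause [6] forces x6=T; simplify:
  satisfied 2 clause(s); 2 remain; assigned so far: [5, 6]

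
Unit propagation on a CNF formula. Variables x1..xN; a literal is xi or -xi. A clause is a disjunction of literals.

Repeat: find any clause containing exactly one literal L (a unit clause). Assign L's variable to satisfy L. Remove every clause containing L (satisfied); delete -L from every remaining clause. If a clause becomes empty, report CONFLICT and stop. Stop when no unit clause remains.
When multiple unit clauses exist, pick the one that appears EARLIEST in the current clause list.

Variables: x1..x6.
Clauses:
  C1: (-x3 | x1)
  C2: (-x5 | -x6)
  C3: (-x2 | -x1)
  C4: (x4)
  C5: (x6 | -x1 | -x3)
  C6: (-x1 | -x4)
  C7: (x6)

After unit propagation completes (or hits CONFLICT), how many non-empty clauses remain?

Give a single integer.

unit clause [4] forces x4=T; simplify:
  drop -4 from [-1, -4] -> [-1]
  satisfied 1 clause(s); 6 remain; assigned so far: [4]
unit clause [-1] forces x1=F; simplify:
  drop 1 from [-3, 1] -> [-3]
  satisfied 3 clause(s); 3 remain; assigned so far: [1, 4]
unit clause [-3] forces x3=F; simplify:
  satisfied 1 clause(s); 2 remain; assigned so far: [1, 3, 4]
unit clause [6] forces x6=T; simplify:
  drop -6 from [-5, -6] -> [-5]
  satisfied 1 clause(s); 1 remain; assigned so far: [1, 3, 4, 6]
unit clause [-5] forces x5=F; simplify:
  satisfied 1 clause(s); 0 remain; assigned so far: [1, 3, 4, 5, 6]

Answer: 0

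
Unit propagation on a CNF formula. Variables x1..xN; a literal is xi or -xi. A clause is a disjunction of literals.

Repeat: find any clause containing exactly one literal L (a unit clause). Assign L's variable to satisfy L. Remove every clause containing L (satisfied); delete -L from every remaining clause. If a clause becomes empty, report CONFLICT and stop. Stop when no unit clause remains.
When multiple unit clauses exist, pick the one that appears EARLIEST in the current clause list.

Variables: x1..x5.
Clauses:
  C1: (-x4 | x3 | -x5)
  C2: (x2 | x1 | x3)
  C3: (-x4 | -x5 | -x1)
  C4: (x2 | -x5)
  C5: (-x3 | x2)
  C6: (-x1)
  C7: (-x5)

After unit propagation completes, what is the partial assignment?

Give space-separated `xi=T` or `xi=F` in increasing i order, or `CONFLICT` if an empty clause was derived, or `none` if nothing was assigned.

Answer: x1=F x5=F

Derivation:
unit clause [-1] forces x1=F; simplify:
  drop 1 from [2, 1, 3] -> [2, 3]
  satisfied 2 clause(s); 5 remain; assigned so far: [1]
unit clause [-5] forces x5=F; simplify:
  satisfied 3 clause(s); 2 remain; assigned so far: [1, 5]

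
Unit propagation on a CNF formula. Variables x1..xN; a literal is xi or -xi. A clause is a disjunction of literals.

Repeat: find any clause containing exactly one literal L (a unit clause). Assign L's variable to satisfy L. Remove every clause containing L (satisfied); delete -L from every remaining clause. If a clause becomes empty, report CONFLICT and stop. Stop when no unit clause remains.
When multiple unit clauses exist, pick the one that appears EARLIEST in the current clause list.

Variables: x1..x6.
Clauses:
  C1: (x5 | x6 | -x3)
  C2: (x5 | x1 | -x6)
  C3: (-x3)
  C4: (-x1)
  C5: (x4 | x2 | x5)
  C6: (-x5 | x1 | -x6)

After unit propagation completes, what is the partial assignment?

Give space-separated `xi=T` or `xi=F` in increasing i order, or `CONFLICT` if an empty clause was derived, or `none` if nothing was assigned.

unit clause [-3] forces x3=F; simplify:
  satisfied 2 clause(s); 4 remain; assigned so far: [3]
unit clause [-1] forces x1=F; simplify:
  drop 1 from [5, 1, -6] -> [5, -6]
  drop 1 from [-5, 1, -6] -> [-5, -6]
  satisfied 1 clause(s); 3 remain; assigned so far: [1, 3]

Answer: x1=F x3=F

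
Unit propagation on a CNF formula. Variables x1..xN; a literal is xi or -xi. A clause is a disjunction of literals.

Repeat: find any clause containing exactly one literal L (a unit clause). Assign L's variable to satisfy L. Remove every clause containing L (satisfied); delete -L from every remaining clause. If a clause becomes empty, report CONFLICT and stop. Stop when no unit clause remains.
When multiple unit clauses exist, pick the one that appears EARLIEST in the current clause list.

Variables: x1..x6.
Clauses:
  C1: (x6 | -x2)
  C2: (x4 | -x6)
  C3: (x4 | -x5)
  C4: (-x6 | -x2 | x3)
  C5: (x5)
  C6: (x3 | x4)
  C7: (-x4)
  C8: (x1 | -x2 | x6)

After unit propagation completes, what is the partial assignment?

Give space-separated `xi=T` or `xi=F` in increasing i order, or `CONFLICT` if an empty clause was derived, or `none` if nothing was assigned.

Answer: CONFLICT

Derivation:
unit clause [5] forces x5=T; simplify:
  drop -5 from [4, -5] -> [4]
  satisfied 1 clause(s); 7 remain; assigned so far: [5]
unit clause [4] forces x4=T; simplify:
  drop -4 from [-4] -> [] (empty!)
  satisfied 3 clause(s); 4 remain; assigned so far: [4, 5]
CONFLICT (empty clause)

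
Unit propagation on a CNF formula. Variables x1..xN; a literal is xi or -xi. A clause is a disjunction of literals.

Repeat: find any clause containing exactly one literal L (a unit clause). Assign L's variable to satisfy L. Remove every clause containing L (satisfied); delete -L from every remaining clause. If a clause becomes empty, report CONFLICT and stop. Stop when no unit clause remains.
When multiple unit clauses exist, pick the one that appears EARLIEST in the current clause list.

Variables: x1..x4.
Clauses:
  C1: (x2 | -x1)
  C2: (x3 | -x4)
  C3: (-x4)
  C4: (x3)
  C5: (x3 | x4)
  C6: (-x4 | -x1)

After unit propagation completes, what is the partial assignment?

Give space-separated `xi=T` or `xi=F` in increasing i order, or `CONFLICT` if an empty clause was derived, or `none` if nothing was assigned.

unit clause [-4] forces x4=F; simplify:
  drop 4 from [3, 4] -> [3]
  satisfied 3 clause(s); 3 remain; assigned so far: [4]
unit clause [3] forces x3=T; simplify:
  satisfied 2 clause(s); 1 remain; assigned so far: [3, 4]

Answer: x3=T x4=F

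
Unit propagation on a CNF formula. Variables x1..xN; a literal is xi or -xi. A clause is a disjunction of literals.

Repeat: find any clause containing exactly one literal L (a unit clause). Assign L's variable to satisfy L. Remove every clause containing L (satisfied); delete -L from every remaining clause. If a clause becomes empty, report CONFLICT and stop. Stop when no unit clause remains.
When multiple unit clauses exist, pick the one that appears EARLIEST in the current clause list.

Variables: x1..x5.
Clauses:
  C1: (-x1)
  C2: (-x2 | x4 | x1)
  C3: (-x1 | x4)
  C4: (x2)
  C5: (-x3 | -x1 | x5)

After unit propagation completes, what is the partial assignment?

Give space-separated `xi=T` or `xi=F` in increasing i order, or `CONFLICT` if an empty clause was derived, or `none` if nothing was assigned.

Answer: x1=F x2=T x4=T

Derivation:
unit clause [-1] forces x1=F; simplify:
  drop 1 from [-2, 4, 1] -> [-2, 4]
  satisfied 3 clause(s); 2 remain; assigned so far: [1]
unit clause [2] forces x2=T; simplify:
  drop -2 from [-2, 4] -> [4]
  satisfied 1 clause(s); 1 remain; assigned so far: [1, 2]
unit clause [4] forces x4=T; simplify:
  satisfied 1 clause(s); 0 remain; assigned so far: [1, 2, 4]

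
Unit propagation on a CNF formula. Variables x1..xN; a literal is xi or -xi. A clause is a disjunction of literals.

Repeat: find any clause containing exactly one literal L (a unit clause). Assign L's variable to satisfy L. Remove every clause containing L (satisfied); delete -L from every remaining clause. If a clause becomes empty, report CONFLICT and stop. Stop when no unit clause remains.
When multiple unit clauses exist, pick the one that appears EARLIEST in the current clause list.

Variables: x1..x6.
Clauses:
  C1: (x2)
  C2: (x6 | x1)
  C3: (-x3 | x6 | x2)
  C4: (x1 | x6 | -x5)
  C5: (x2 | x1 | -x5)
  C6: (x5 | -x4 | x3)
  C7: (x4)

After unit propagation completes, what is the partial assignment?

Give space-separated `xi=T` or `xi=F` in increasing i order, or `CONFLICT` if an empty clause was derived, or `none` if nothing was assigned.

Answer: x2=T x4=T

Derivation:
unit clause [2] forces x2=T; simplify:
  satisfied 3 clause(s); 4 remain; assigned so far: [2]
unit clause [4] forces x4=T; simplify:
  drop -4 from [5, -4, 3] -> [5, 3]
  satisfied 1 clause(s); 3 remain; assigned so far: [2, 4]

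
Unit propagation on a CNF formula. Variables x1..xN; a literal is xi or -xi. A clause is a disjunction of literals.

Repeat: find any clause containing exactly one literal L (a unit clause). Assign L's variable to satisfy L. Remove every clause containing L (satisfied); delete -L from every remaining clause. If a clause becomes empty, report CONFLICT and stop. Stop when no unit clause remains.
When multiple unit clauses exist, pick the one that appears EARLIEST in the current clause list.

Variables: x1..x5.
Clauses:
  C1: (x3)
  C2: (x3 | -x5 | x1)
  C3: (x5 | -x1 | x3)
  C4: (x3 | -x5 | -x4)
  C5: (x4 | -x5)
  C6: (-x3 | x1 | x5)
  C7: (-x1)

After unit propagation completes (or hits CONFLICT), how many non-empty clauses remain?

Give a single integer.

unit clause [3] forces x3=T; simplify:
  drop -3 from [-3, 1, 5] -> [1, 5]
  satisfied 4 clause(s); 3 remain; assigned so far: [3]
unit clause [-1] forces x1=F; simplify:
  drop 1 from [1, 5] -> [5]
  satisfied 1 clause(s); 2 remain; assigned so far: [1, 3]
unit clause [5] forces x5=T; simplify:
  drop -5 from [4, -5] -> [4]
  satisfied 1 clause(s); 1 remain; assigned so far: [1, 3, 5]
unit clause [4] forces x4=T; simplify:
  satisfied 1 clause(s); 0 remain; assigned so far: [1, 3, 4, 5]

Answer: 0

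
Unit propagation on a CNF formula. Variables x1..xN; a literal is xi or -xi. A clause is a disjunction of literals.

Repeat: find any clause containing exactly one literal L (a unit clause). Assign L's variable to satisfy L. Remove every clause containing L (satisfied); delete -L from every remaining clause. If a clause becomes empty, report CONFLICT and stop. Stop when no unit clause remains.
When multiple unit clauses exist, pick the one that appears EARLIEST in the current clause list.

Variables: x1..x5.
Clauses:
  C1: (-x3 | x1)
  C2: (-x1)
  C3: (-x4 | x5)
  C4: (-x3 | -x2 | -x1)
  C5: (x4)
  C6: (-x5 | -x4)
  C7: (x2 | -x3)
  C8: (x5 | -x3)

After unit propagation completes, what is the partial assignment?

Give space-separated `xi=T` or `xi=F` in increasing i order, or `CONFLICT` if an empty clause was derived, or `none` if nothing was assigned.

Answer: CONFLICT

Derivation:
unit clause [-1] forces x1=F; simplify:
  drop 1 from [-3, 1] -> [-3]
  satisfied 2 clause(s); 6 remain; assigned so far: [1]
unit clause [-3] forces x3=F; simplify:
  satisfied 3 clause(s); 3 remain; assigned so far: [1, 3]
unit clause [4] forces x4=T; simplify:
  drop -4 from [-4, 5] -> [5]
  drop -4 from [-5, -4] -> [-5]
  satisfied 1 clause(s); 2 remain; assigned so far: [1, 3, 4]
unit clause [5] forces x5=T; simplify:
  drop -5 from [-5] -> [] (empty!)
  satisfied 1 clause(s); 1 remain; assigned so far: [1, 3, 4, 5]
CONFLICT (empty clause)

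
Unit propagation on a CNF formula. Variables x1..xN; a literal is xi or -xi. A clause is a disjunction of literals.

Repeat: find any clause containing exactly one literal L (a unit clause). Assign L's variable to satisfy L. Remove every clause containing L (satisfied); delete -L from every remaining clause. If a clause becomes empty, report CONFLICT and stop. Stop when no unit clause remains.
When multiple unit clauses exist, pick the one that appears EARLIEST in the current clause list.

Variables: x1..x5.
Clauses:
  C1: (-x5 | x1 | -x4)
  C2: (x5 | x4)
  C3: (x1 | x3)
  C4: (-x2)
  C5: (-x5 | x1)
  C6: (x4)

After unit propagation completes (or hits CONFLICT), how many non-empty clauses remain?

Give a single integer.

unit clause [-2] forces x2=F; simplify:
  satisfied 1 clause(s); 5 remain; assigned so far: [2]
unit clause [4] forces x4=T; simplify:
  drop -4 from [-5, 1, -4] -> [-5, 1]
  satisfied 2 clause(s); 3 remain; assigned so far: [2, 4]

Answer: 3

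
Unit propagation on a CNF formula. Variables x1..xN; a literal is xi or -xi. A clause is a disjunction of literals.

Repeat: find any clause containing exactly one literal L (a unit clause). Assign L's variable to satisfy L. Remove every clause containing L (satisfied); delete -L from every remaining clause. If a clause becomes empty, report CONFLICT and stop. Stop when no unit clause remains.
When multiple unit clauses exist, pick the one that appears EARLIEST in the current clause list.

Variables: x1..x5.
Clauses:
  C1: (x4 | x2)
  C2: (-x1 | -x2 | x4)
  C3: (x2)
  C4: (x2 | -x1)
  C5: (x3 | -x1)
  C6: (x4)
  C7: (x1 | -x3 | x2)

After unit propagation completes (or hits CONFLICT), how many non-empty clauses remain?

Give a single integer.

Answer: 1

Derivation:
unit clause [2] forces x2=T; simplify:
  drop -2 from [-1, -2, 4] -> [-1, 4]
  satisfied 4 clause(s); 3 remain; assigned so far: [2]
unit clause [4] forces x4=T; simplify:
  satisfied 2 clause(s); 1 remain; assigned so far: [2, 4]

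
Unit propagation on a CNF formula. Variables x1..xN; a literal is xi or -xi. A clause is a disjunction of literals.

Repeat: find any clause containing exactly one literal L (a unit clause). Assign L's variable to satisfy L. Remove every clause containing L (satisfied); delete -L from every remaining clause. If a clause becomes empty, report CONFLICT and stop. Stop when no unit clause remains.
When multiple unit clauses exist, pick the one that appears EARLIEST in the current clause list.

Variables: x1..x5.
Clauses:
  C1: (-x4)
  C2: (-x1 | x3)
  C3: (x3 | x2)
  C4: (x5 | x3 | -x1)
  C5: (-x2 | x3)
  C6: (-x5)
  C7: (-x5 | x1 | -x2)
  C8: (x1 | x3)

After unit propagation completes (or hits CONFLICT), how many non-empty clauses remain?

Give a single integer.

unit clause [-4] forces x4=F; simplify:
  satisfied 1 clause(s); 7 remain; assigned so far: [4]
unit clause [-5] forces x5=F; simplify:
  drop 5 from [5, 3, -1] -> [3, -1]
  satisfied 2 clause(s); 5 remain; assigned so far: [4, 5]

Answer: 5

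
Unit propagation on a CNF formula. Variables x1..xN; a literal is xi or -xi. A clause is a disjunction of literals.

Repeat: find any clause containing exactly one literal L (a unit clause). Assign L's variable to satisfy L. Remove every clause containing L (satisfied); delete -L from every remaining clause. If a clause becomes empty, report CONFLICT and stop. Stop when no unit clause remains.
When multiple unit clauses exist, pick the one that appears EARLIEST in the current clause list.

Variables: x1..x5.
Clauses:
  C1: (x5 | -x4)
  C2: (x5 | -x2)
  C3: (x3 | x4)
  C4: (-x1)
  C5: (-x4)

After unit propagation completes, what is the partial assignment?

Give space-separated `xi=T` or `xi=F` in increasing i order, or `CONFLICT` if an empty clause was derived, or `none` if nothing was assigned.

Answer: x1=F x3=T x4=F

Derivation:
unit clause [-1] forces x1=F; simplify:
  satisfied 1 clause(s); 4 remain; assigned so far: [1]
unit clause [-4] forces x4=F; simplify:
  drop 4 from [3, 4] -> [3]
  satisfied 2 clause(s); 2 remain; assigned so far: [1, 4]
unit clause [3] forces x3=T; simplify:
  satisfied 1 clause(s); 1 remain; assigned so far: [1, 3, 4]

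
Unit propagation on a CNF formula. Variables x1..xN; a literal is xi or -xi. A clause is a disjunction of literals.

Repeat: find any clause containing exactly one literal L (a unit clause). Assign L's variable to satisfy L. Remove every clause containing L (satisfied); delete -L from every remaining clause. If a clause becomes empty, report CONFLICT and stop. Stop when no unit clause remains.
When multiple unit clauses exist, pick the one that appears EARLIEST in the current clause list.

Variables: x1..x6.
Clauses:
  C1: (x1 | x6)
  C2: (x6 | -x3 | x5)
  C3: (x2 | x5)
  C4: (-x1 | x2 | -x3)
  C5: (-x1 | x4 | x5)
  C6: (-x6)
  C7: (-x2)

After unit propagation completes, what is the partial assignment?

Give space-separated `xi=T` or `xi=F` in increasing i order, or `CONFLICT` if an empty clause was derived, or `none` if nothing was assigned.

Answer: x1=T x2=F x3=F x5=T x6=F

Derivation:
unit clause [-6] forces x6=F; simplify:
  drop 6 from [1, 6] -> [1]
  drop 6 from [6, -3, 5] -> [-3, 5]
  satisfied 1 clause(s); 6 remain; assigned so far: [6]
unit clause [1] forces x1=T; simplify:
  drop -1 from [-1, 2, -3] -> [2, -3]
  drop -1 from [-1, 4, 5] -> [4, 5]
  satisfied 1 clause(s); 5 remain; assigned so far: [1, 6]
unit clause [-2] forces x2=F; simplify:
  drop 2 from [2, 5] -> [5]
  drop 2 from [2, -3] -> [-3]
  satisfied 1 clause(s); 4 remain; assigned so far: [1, 2, 6]
unit clause [5] forces x5=T; simplify:
  satisfied 3 clause(s); 1 remain; assigned so far: [1, 2, 5, 6]
unit clause [-3] forces x3=F; simplify:
  satisfied 1 clause(s); 0 remain; assigned so far: [1, 2, 3, 5, 6]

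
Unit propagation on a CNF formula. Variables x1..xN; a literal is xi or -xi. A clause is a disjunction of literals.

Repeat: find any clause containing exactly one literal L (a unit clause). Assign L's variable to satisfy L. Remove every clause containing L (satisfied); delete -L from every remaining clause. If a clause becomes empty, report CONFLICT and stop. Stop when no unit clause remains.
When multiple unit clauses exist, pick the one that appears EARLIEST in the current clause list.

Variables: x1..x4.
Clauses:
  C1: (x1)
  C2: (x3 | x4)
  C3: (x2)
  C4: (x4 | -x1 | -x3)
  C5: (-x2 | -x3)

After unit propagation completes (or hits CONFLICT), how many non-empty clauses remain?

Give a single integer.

unit clause [1] forces x1=T; simplify:
  drop -1 from [4, -1, -3] -> [4, -3]
  satisfied 1 clause(s); 4 remain; assigned so far: [1]
unit clause [2] forces x2=T; simplify:
  drop -2 from [-2, -3] -> [-3]
  satisfied 1 clause(s); 3 remain; assigned so far: [1, 2]
unit clause [-3] forces x3=F; simplify:
  drop 3 from [3, 4] -> [4]
  satisfied 2 clause(s); 1 remain; assigned so far: [1, 2, 3]
unit clause [4] forces x4=T; simplify:
  satisfied 1 clause(s); 0 remain; assigned so far: [1, 2, 3, 4]

Answer: 0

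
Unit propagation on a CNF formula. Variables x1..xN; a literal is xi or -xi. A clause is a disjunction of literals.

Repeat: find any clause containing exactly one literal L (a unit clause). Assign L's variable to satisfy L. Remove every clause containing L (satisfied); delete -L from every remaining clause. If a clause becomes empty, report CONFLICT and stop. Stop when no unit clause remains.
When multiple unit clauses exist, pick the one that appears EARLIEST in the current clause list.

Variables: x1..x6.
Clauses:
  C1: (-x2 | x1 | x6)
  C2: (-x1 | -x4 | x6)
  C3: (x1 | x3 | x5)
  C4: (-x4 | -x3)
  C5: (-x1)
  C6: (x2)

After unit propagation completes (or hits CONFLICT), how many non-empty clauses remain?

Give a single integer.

unit clause [-1] forces x1=F; simplify:
  drop 1 from [-2, 1, 6] -> [-2, 6]
  drop 1 from [1, 3, 5] -> [3, 5]
  satisfied 2 clause(s); 4 remain; assigned so far: [1]
unit clause [2] forces x2=T; simplify:
  drop -2 from [-2, 6] -> [6]
  satisfied 1 clause(s); 3 remain; assigned so far: [1, 2]
unit clause [6] forces x6=T; simplify:
  satisfied 1 clause(s); 2 remain; assigned so far: [1, 2, 6]

Answer: 2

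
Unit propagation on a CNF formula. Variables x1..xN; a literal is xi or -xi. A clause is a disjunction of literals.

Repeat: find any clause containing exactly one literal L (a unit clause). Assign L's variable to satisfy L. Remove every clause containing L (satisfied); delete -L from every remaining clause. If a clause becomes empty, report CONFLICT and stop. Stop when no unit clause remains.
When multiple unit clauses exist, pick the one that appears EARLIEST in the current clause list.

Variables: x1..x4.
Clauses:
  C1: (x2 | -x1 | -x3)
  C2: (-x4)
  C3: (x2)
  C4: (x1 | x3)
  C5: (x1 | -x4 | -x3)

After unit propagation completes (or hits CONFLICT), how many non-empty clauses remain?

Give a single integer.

Answer: 1

Derivation:
unit clause [-4] forces x4=F; simplify:
  satisfied 2 clause(s); 3 remain; assigned so far: [4]
unit clause [2] forces x2=T; simplify:
  satisfied 2 clause(s); 1 remain; assigned so far: [2, 4]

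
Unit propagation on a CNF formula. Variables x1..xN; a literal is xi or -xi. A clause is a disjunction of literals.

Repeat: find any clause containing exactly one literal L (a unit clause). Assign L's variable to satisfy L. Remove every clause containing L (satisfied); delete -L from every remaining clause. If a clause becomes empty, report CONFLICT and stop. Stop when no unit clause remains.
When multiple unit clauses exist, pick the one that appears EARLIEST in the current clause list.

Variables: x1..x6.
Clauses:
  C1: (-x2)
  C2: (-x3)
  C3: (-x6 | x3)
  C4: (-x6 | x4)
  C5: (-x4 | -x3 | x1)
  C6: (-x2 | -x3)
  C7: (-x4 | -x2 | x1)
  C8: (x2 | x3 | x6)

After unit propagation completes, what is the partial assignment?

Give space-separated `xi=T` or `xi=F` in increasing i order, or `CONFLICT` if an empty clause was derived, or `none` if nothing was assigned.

unit clause [-2] forces x2=F; simplify:
  drop 2 from [2, 3, 6] -> [3, 6]
  satisfied 3 clause(s); 5 remain; assigned so far: [2]
unit clause [-3] forces x3=F; simplify:
  drop 3 from [-6, 3] -> [-6]
  drop 3 from [3, 6] -> [6]
  satisfied 2 clause(s); 3 remain; assigned so far: [2, 3]
unit clause [-6] forces x6=F; simplify:
  drop 6 from [6] -> [] (empty!)
  satisfied 2 clause(s); 1 remain; assigned so far: [2, 3, 6]
CONFLICT (empty clause)

Answer: CONFLICT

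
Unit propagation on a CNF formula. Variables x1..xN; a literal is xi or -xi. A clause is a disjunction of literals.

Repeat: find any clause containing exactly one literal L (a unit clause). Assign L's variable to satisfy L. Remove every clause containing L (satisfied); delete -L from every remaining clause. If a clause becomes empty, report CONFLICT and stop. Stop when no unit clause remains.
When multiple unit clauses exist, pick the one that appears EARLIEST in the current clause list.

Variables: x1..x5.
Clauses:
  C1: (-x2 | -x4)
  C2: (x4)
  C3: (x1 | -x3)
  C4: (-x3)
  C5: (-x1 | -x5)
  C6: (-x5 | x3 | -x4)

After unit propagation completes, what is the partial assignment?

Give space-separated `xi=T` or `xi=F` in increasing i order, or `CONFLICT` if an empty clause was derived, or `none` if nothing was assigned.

Answer: x2=F x3=F x4=T x5=F

Derivation:
unit clause [4] forces x4=T; simplify:
  drop -4 from [-2, -4] -> [-2]
  drop -4 from [-5, 3, -4] -> [-5, 3]
  satisfied 1 clause(s); 5 remain; assigned so far: [4]
unit clause [-2] forces x2=F; simplify:
  satisfied 1 clause(s); 4 remain; assigned so far: [2, 4]
unit clause [-3] forces x3=F; simplify:
  drop 3 from [-5, 3] -> [-5]
  satisfied 2 clause(s); 2 remain; assigned so far: [2, 3, 4]
unit clause [-5] forces x5=F; simplify:
  satisfied 2 clause(s); 0 remain; assigned so far: [2, 3, 4, 5]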